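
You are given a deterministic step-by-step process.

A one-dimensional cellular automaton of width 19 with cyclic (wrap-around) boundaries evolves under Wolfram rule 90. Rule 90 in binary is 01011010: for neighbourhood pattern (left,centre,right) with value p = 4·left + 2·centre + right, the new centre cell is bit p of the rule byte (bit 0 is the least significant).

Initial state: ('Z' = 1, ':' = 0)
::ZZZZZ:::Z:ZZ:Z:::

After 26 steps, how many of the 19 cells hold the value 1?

gen 0: ::ZZZZZ:::Z:ZZ:Z:::
gen 1: :ZZ:::ZZ:Z::ZZ::Z::
gen 2: ZZZZ:ZZZ::ZZZZZZ:Z:
gen 3: Z::Z:Z:ZZZZ::::Z:::
gen 4: :ZZ::::Z::ZZ::Z:Z:Z
gen 5: :ZZZ::Z:ZZZZZZ:::::
gen 6: ZZ:ZZZ::Z::::ZZ::::
gen 7: ZZ:Z:ZZZ:Z::ZZZZ::Z
gen 8: :Z:::Z:Z::ZZZ::ZZZZ
gen 9: ::Z:Z:::ZZZ:ZZZZ::Z
gen 10: ZZ:::Z:ZZ:Z:Z::ZZZ:
gen 11: ZZZ:Z::ZZ::::ZZZ:Z:
gen 12: Z:Z::ZZZZZ::ZZ:Z:::
gen 13: :::ZZZ:::ZZZZZ::Z:Z
gen 14: Z:ZZ:ZZ:ZZ:::ZZZ:::
gen 15: ::ZZ:ZZ:ZZZ:ZZ:ZZ:Z
gen 16: ZZZZ:ZZ:Z:Z:ZZ:ZZ::
gen 17: Z::Z:ZZ:::::ZZ:ZZZZ
gen 18: ZZZ::ZZZ:::ZZZ:Z:::
gen 19: Z:ZZZZ:ZZ:ZZ:Z::Z:Z
gen 20: Z:Z::Z:ZZ:ZZ::ZZ::Z
gen 21: Z::ZZ::ZZ:ZZZZZZZZZ
gen 22: ZZZZZZZZZ:Z::::::::
gen 23: Z:::::::Z::Z::::::Z
gen 24: ZZ:::::Z:ZZ:Z::::ZZ
gen 25: :ZZ:::Z::ZZ::Z::ZZ:
gen 26: ZZZZ:Z:ZZZZZZ:ZZZZZ

16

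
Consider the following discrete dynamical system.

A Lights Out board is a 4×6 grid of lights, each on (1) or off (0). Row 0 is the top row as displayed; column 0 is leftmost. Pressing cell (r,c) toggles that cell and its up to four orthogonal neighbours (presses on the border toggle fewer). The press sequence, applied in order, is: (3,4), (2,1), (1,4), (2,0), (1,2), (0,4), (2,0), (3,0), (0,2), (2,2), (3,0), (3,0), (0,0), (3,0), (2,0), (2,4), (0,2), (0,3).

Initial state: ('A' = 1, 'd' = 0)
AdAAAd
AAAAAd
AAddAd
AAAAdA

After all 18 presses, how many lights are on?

11

0) AdAAAd
AAAAAd
AAddAd
AAAAdA
1) AdAAAd
AAAAAd
AAdddd
AAAdAd
2) AdAAAd
AdAAAd
ddAddd
AdAdAd
3) AdAAdd
AdAddA
ddAdAd
AdAdAd
4) AdAAdd
ddAddA
AAAdAd
ddAdAd
5) AddAdd
dAdAdA
AAddAd
ddAdAd
6) AdddAA
dAdAAA
AAddAd
ddAdAd
7) AdddAA
AAdAAA
ddddAd
AdAdAd
8) AdddAA
AAdAAA
AdddAd
dAAdAd
9) AAAAAA
AAAAAA
AdddAd
dAAdAd
10) AAAAAA
AAdAAA
AAAAAd
dAddAd
11) AAAAAA
AAdAAA
dAAAAd
AdddAd
12) AAAAAA
AAdAAA
AAAAAd
dAddAd
13) ddAAAA
dAdAAA
AAAAAd
dAddAd
14) ddAAAA
dAdAAA
dAAAAd
AdddAd
15) ddAAAA
AAdAAA
AdAAAd
ddddAd
16) ddAAAA
AAdAdA
AdAddA
dddddd
17) dAddAA
AAAAdA
AdAddA
dddddd
18) dAAAdA
AAAddA
AdAddA
dddddd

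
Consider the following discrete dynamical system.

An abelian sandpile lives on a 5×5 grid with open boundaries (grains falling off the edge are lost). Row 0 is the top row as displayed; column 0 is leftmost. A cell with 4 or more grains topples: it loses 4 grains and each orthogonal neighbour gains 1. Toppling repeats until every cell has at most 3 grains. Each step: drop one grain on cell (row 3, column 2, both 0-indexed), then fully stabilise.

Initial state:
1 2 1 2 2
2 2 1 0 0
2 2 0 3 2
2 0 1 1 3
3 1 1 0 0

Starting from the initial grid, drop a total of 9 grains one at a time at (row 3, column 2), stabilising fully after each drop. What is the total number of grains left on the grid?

0) 1 2 1 2 2
2 2 1 0 0
2 2 0 3 2
2 0 1 1 3
3 1 1 0 0
1) 1 2 1 2 2
2 2 1 0 0
2 2 0 3 2
2 0 2 1 3
3 1 1 0 0
2) 1 2 1 2 2
2 2 1 0 0
2 2 0 3 2
2 0 3 1 3
3 1 1 0 0
3) 1 2 1 2 2
2 2 1 0 0
2 2 1 3 2
2 1 0 2 3
3 1 2 0 0
4) 1 2 1 2 2
2 2 1 0 0
2 2 1 3 2
2 1 1 2 3
3 1 2 0 0
5) 1 2 1 2 2
2 2 1 0 0
2 2 1 3 2
2 1 2 2 3
3 1 2 0 0
6) 1 2 1 2 2
2 2 1 0 0
2 2 1 3 2
2 1 3 2 3
3 1 2 0 0
7) 1 2 1 2 2
2 2 1 0 0
2 2 2 3 2
2 2 0 3 3
3 1 3 0 0
8) 1 2 1 2 2
2 2 1 0 0
2 2 2 3 2
2 2 1 3 3
3 1 3 0 0
9) 1 2 1 2 2
2 2 1 0 0
2 2 2 3 2
2 2 2 3 3
3 1 3 0 0

43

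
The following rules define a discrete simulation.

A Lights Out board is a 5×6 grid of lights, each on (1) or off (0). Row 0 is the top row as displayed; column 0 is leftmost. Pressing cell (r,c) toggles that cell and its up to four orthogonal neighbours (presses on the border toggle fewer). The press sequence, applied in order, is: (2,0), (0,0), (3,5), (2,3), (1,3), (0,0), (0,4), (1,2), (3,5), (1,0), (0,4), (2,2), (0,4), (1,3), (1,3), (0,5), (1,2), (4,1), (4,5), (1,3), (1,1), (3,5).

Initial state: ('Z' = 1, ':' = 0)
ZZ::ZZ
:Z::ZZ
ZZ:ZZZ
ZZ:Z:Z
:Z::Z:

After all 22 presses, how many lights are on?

k=0  ZZ::ZZ
:Z::ZZ
ZZ:ZZZ
ZZ:Z:Z
:Z::Z:
k=1  ZZ::ZZ
ZZ::ZZ
:::ZZZ
:Z:Z:Z
:Z::Z:
k=2  ::::ZZ
:Z::ZZ
:::ZZZ
:Z:Z:Z
:Z::Z:
k=3  ::::ZZ
:Z::ZZ
:::ZZ:
:Z:ZZ:
:Z::ZZ
k=4  ::::ZZ
:Z:ZZZ
::Z:::
:Z::Z:
:Z::ZZ
k=5  :::ZZZ
:ZZ::Z
::ZZ::
:Z::Z:
:Z::ZZ
k=6  ZZ:ZZZ
ZZZ::Z
::ZZ::
:Z::Z:
:Z::ZZ
k=7  ZZ::::
ZZZ:ZZ
::ZZ::
:Z::Z:
:Z::ZZ
k=8  ZZZ:::
Z::ZZZ
:::Z::
:Z::Z:
:Z::ZZ
k=9  ZZZ:::
Z::ZZZ
:::Z:Z
:Z:::Z
:Z::Z:
k=10  :ZZ:::
:Z:ZZZ
Z::Z:Z
:Z:::Z
:Z::Z:
k=11  :ZZZZZ
:Z:Z:Z
Z::Z:Z
:Z:::Z
:Z::Z:
k=12  :ZZZZZ
:ZZZ:Z
ZZZ::Z
:ZZ::Z
:Z::Z:
k=13  :ZZ:::
:ZZZZZ
ZZZ::Z
:ZZ::Z
:Z::Z:
k=14  :ZZZ::
:Z:::Z
ZZZZ:Z
:ZZ::Z
:Z::Z:
k=15  :ZZ:::
:ZZZZZ
ZZZ::Z
:ZZ::Z
:Z::Z:
k=16  :ZZ:ZZ
:ZZZZ:
ZZZ::Z
:ZZ::Z
:Z::Z:
k=17  :Z::ZZ
::::Z:
ZZ:::Z
:ZZ::Z
:Z::Z:
k=18  :Z::ZZ
::::Z:
ZZ:::Z
::Z::Z
Z:Z:Z:
k=19  :Z::ZZ
::::Z:
ZZ:::Z
::Z:::
Z:Z::Z
k=20  :Z:ZZZ
::ZZ::
ZZ:Z:Z
::Z:::
Z:Z::Z
k=21  :::ZZZ
ZZ:Z::
Z::Z:Z
::Z:::
Z:Z::Z
k=22  :::ZZZ
ZZ:Z::
Z::Z::
::Z:ZZ
Z:Z:::

13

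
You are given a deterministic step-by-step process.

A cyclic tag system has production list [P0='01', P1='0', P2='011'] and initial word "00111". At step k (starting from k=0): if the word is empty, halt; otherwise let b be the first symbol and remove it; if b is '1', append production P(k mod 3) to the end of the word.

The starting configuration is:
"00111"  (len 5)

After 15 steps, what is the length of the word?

step 0: "00111"  (len 5)
step 1: "0111"  (len 4)
step 2: "111"  (len 3)
step 3: "11011"  (len 5)
step 4: "101101"  (len 6)
step 5: "011010"  (len 6)
step 6: "11010"  (len 5)
step 7: "101001"  (len 6)
step 8: "010010"  (len 6)
step 9: "10010"  (len 5)
step 10: "001001"  (len 6)
step 11: "01001"  (len 5)
step 12: "1001"  (len 4)
step 13: "00101"  (len 5)
step 14: "0101"  (len 4)
step 15: "101"  (len 3)

3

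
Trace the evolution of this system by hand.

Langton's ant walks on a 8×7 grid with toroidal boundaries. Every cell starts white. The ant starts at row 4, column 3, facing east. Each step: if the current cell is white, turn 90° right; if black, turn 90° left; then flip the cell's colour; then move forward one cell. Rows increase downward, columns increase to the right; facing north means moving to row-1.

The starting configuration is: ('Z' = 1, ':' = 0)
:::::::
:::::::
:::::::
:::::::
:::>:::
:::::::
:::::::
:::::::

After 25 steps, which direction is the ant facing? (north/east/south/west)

gen 0: :::::::
:::::::
:::::::
:::::::
:::>:::
:::::::
:::::::
:::::::
gen 1: :::::::
:::::::
:::::::
:::::::
:::Z:::
:::v:::
:::::::
:::::::
gen 2: :::::::
:::::::
:::::::
:::::::
:::Z:::
::<Z:::
:::::::
:::::::
gen 3: :::::::
:::::::
:::::::
:::::::
::^Z:::
::ZZ:::
:::::::
:::::::
gen 4: :::::::
:::::::
:::::::
:::::::
::Z>:::
::ZZ:::
:::::::
:::::::
gen 5: :::::::
:::::::
:::::::
:::^:::
::Z::::
::ZZ:::
:::::::
:::::::
gen 6: :::::::
:::::::
:::::::
:::Z>::
::Z::::
::ZZ:::
:::::::
:::::::
gen 7: :::::::
:::::::
:::::::
:::ZZ::
::Z:v::
::ZZ:::
:::::::
:::::::
gen 8: :::::::
:::::::
:::::::
:::ZZ::
::Z<Z::
::ZZ:::
:::::::
:::::::
gen 9: :::::::
:::::::
:::::::
:::^Z::
::ZZZ::
::ZZ:::
:::::::
:::::::
gen 10: :::::::
:::::::
:::::::
::<:Z::
::ZZZ::
::ZZ:::
:::::::
:::::::
gen 11: :::::::
:::::::
::^::::
::Z:Z::
::ZZZ::
::ZZ:::
:::::::
:::::::
gen 12: :::::::
:::::::
::Z>:::
::Z:Z::
::ZZZ::
::ZZ:::
:::::::
:::::::
gen 13: :::::::
:::::::
::ZZ:::
::ZvZ::
::ZZZ::
::ZZ:::
:::::::
:::::::
gen 14: :::::::
:::::::
::ZZ:::
::<ZZ::
::ZZZ::
::ZZ:::
:::::::
:::::::
gen 15: :::::::
:::::::
::ZZ:::
:::ZZ::
::vZZ::
::ZZ:::
:::::::
:::::::
gen 16: :::::::
:::::::
::ZZ:::
:::ZZ::
:::>Z::
::ZZ:::
:::::::
:::::::
gen 17: :::::::
:::::::
::ZZ:::
:::^Z::
::::Z::
::ZZ:::
:::::::
:::::::
gen 18: :::::::
:::::::
::ZZ:::
::<:Z::
::::Z::
::ZZ:::
:::::::
:::::::
gen 19: :::::::
:::::::
::^Z:::
::Z:Z::
::::Z::
::ZZ:::
:::::::
:::::::
gen 20: :::::::
:::::::
:<:Z:::
::Z:Z::
::::Z::
::ZZ:::
:::::::
:::::::
gen 21: :::::::
:^:::::
:Z:Z:::
::Z:Z::
::::Z::
::ZZ:::
:::::::
:::::::
gen 22: :::::::
:Z>::::
:Z:Z:::
::Z:Z::
::::Z::
::ZZ:::
:::::::
:::::::
gen 23: :::::::
:ZZ::::
:ZvZ:::
::Z:Z::
::::Z::
::ZZ:::
:::::::
:::::::
gen 24: :::::::
:ZZ::::
:<ZZ:::
::Z:Z::
::::Z::
::ZZ:::
:::::::
:::::::
gen 25: :::::::
:ZZ::::
::ZZ:::
:vZ:Z::
::::Z::
::ZZ:::
:::::::
:::::::

south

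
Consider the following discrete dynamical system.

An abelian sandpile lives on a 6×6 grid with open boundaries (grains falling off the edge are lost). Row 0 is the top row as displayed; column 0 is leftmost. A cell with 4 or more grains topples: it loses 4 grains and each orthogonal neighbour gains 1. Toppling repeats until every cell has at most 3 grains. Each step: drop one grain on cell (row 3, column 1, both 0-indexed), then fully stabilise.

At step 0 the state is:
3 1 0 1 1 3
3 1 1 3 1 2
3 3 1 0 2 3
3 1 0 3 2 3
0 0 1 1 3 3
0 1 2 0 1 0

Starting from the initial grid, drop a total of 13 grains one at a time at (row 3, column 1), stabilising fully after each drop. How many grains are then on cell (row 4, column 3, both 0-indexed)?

0) 3 1 0 1 1 3
3 1 1 3 1 2
3 3 1 0 2 3
3 1 0 3 2 3
0 0 1 1 3 3
0 1 2 0 1 0
1) 3 1 0 1 1 3
3 1 1 3 1 2
3 3 1 0 2 3
3 2 0 3 2 3
0 0 1 1 3 3
0 1 2 0 1 0
2) 3 1 0 1 1 3
3 1 1 3 1 2
3 3 1 0 2 3
3 3 0 3 2 3
0 0 1 1 3 3
0 1 2 0 1 0
3) 0 2 0 1 1 3
1 3 1 3 1 2
2 1 2 0 2 3
1 2 1 3 2 3
1 1 1 1 3 3
0 1 2 0 1 0
4) 0 2 0 1 1 3
1 3 1 3 1 2
2 1 2 0 2 3
1 3 1 3 2 3
1 1 1 1 3 3
0 1 2 0 1 0
5) 0 2 0 1 1 3
1 3 1 3 1 2
2 2 2 0 2 3
2 0 2 3 2 3
1 2 1 1 3 3
0 1 2 0 1 0
6) 0 2 0 1 1 3
1 3 1 3 1 2
2 2 2 0 2 3
2 1 2 3 2 3
1 2 1 1 3 3
0 1 2 0 1 0
7) 0 2 0 1 1 3
1 3 1 3 1 2
2 2 2 0 2 3
2 2 2 3 2 3
1 2 1 1 3 3
0 1 2 0 1 0
8) 0 2 0 1 1 3
1 3 1 3 1 2
2 2 2 0 2 3
2 3 2 3 2 3
1 2 1 1 3 3
0 1 2 0 1 0
9) 0 2 0 1 1 3
1 3 1 3 1 2
2 3 2 0 2 3
3 0 3 3 2 3
1 3 1 1 3 3
0 1 2 0 1 0
10) 0 2 0 1 1 3
1 3 1 3 1 2
2 3 2 0 2 3
3 1 3 3 2 3
1 3 1 1 3 3
0 1 2 0 1 0
11) 0 2 0 1 1 3
1 3 1 3 1 2
2 3 2 0 2 3
3 2 3 3 2 3
1 3 1 1 3 3
0 1 2 0 1 0
12) 0 2 0 1 1 3
1 3 1 3 1 2
2 3 2 0 2 3
3 3 3 3 2 3
1 3 1 1 3 3
0 1 2 0 1 0
13) 0 3 0 1 1 3
3 1 3 3 1 2
1 0 1 2 2 3
2 1 3 0 3 3
3 1 3 2 3 3
0 2 2 0 1 0

2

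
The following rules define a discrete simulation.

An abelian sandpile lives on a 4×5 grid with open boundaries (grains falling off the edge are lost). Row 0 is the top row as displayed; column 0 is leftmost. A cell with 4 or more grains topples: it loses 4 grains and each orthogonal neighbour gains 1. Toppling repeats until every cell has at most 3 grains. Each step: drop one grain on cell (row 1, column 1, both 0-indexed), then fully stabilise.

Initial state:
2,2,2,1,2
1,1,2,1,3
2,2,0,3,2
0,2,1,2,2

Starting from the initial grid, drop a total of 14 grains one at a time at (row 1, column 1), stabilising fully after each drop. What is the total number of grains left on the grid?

[0] 2,2,2,1,2
1,1,2,1,3
2,2,0,3,2
0,2,1,2,2
[1] 2,2,2,1,2
1,2,2,1,3
2,2,0,3,2
0,2,1,2,2
[2] 2,2,2,1,2
1,3,2,1,3
2,2,0,3,2
0,2,1,2,2
[3] 2,3,2,1,2
2,0,3,1,3
2,3,0,3,2
0,2,1,2,2
[4] 2,3,2,1,2
2,1,3,1,3
2,3,0,3,2
0,2,1,2,2
[5] 2,3,2,1,2
2,2,3,1,3
2,3,0,3,2
0,2,1,2,2
[6] 2,3,2,1,2
2,3,3,1,3
2,3,0,3,2
0,2,1,2,2
[7] 3,1,0,2,2
3,3,1,2,3
3,0,2,3,2
0,3,1,2,2
[8] 0,3,0,2,2
2,1,2,2,3
0,2,2,3,2
1,3,1,2,2
[9] 0,3,0,2,2
2,2,2,2,3
0,2,2,3,2
1,3,1,2,2
[10] 0,3,0,2,2
2,3,2,2,3
0,2,2,3,2
1,3,1,2,2
[11] 1,0,1,2,2
3,1,3,2,3
0,3,2,3,2
1,3,1,2,2
[12] 1,0,1,2,2
3,2,3,2,3
0,3,2,3,2
1,3,1,2,2
[13] 1,0,1,2,2
3,3,3,2,3
0,3,2,3,2
1,3,1,2,2
[14] 2,1,2,3,3
0,3,2,1,1
2,2,1,2,0
2,0,3,3,3

36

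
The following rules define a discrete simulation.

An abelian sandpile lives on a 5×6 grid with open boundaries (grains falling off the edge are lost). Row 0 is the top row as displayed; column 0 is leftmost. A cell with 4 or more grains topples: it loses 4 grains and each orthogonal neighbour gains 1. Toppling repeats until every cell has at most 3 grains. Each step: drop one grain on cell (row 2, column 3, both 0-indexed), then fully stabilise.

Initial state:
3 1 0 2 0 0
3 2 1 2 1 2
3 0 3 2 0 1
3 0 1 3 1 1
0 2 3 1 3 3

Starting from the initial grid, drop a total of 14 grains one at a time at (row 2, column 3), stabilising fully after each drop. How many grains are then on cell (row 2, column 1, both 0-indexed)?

t=0: 3 1 0 2 0 0
3 2 1 2 1 2
3 0 3 2 0 1
3 0 1 3 1 1
0 2 3 1 3 3
t=1: 3 1 0 2 0 0
3 2 1 2 1 2
3 0 3 3 0 1
3 0 1 3 1 1
0 2 3 1 3 3
t=2: 3 1 0 2 0 0
3 2 2 3 1 2
3 1 0 2 1 1
3 0 3 0 2 1
0 2 3 2 3 3
t=3: 3 1 0 2 0 0
3 2 2 3 1 2
3 1 0 3 1 1
3 0 3 0 2 1
0 2 3 2 3 3
t=4: 3 1 0 3 0 0
3 2 3 0 2 2
3 1 1 1 2 1
3 0 3 1 2 1
0 2 3 2 3 3
t=5: 3 1 0 3 0 0
3 2 3 0 2 2
3 1 1 2 2 1
3 0 3 1 2 1
0 2 3 2 3 3
t=6: 3 1 0 3 0 0
3 2 3 0 2 2
3 1 1 3 2 1
3 0 3 1 2 1
0 2 3 2 3 3
t=7: 3 1 0 3 0 0
3 2 3 1 2 2
3 1 2 0 3 1
3 0 3 2 2 1
0 2 3 2 3 3
t=8: 3 1 0 3 0 0
3 2 3 1 2 2
3 1 2 1 3 1
3 0 3 2 2 1
0 2 3 2 3 3
t=9: 3 1 0 3 0 0
3 2 3 1 2 2
3 1 2 2 3 1
3 0 3 2 2 1
0 2 3 2 3 3
t=10: 3 1 0 3 0 0
3 2 3 1 2 2
3 1 2 3 3 1
3 0 3 2 2 1
0 2 3 2 3 3
t=11: 3 1 0 3 0 0
3 2 3 2 3 2
3 1 3 1 0 2
3 0 3 3 3 1
0 2 3 2 3 3
t=12: 3 1 0 3 0 0
3 2 3 2 3 2
3 1 3 2 0 2
3 0 3 3 3 1
0 2 3 2 3 3
t=13: 3 1 0 3 0 0
3 2 3 2 3 2
3 1 3 3 0 2
3 0 3 3 3 1
0 2 3 2 3 3
t=14: 3 1 2 0 2 0
3 3 1 2 0 3
3 2 2 3 3 2
3 1 2 3 1 3
0 3 1 1 2 0

2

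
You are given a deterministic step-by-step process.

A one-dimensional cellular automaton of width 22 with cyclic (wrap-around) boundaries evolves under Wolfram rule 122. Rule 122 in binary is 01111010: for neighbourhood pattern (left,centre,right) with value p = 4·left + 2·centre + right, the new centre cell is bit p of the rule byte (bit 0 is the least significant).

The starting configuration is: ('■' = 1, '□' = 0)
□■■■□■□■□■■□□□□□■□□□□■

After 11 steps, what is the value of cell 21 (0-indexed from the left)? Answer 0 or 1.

0) □■■■□■□■□■■□□□□□■□□□□■
1) ■■□■■□■□■■■■□□□■□■□□■□
2) ■■■■■■□■■□□■■□■□■□■■□■
3) □□□□□■■■■■■■■■□■□■■■■■
4) ■□□□■■□□□□□□□■■□■■□□□■
5) ■■□■■■■□□□□□■■■■■■■□■■
6) □■■■□□■■□□□■■□□□□□■■■□
7) ■■□■■■■■■□■■■■□□□■■□■■
8) □■■■□□□□■■■□□■■□■■■■■□
9) ■■□■■□□■■□■■■■■■■□□□■■
10) □■■■■■■■■■■□□□□□■■□■■□
11) ■■□□□□□□□□■■□□□■■■■■■■

1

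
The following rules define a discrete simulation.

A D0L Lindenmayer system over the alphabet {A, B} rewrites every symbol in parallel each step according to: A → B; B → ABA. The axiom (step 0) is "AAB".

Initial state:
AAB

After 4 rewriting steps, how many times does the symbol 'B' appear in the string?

[0] AAB
[1] BBABA
[2] ABAABABABAB
[3] BABABBABABABABABABABA
[4] ABABABABABAABABABABABABABABABABABABABABABAB

21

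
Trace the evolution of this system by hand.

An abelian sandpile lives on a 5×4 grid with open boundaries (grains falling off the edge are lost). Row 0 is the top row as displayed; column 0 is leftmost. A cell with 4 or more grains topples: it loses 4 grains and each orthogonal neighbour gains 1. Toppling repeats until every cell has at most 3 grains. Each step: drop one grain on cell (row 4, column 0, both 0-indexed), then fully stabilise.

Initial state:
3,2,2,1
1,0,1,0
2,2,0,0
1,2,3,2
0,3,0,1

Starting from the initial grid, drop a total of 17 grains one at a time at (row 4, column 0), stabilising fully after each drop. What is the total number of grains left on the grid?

gen 0: 3,2,2,1
1,0,1,0
2,2,0,0
1,2,3,2
0,3,0,1
gen 1: 3,2,2,1
1,0,1,0
2,2,0,0
1,2,3,2
1,3,0,1
gen 2: 3,2,2,1
1,0,1,0
2,2,0,0
1,2,3,2
2,3,0,1
gen 3: 3,2,2,1
1,0,1,0
2,2,0,0
1,2,3,2
3,3,0,1
gen 4: 3,2,2,1
1,0,1,0
2,2,0,0
2,3,3,2
1,0,1,1
gen 5: 3,2,2,1
1,0,1,0
2,2,0,0
2,3,3,2
2,0,1,1
gen 6: 3,2,2,1
1,0,1,0
2,2,0,0
2,3,3,2
3,0,1,1
gen 7: 3,2,2,1
1,0,1,0
2,2,0,0
3,3,3,2
0,1,1,1
gen 8: 3,2,2,1
1,0,1,0
2,2,0,0
3,3,3,2
1,1,1,1
gen 9: 3,2,2,1
1,0,1,0
2,2,0,0
3,3,3,2
2,1,1,1
gen 10: 3,2,2,1
1,0,1,0
2,2,0,0
3,3,3,2
3,1,1,1
gen 11: 3,2,2,1
1,0,1,0
3,3,1,0
1,1,0,3
1,3,2,1
gen 12: 3,2,2,1
1,0,1,0
3,3,1,0
1,1,0,3
2,3,2,1
gen 13: 3,2,2,1
1,0,1,0
3,3,1,0
1,1,0,3
3,3,2,1
gen 14: 3,2,2,1
1,0,1,0
3,3,1,0
2,2,0,3
1,0,3,1
gen 15: 3,2,2,1
1,0,1,0
3,3,1,0
2,2,0,3
2,0,3,1
gen 16: 3,2,2,1
1,0,1,0
3,3,1,0
2,2,0,3
3,0,3,1
gen 17: 3,2,2,1
1,0,1,0
3,3,1,0
3,2,0,3
0,1,3,1

30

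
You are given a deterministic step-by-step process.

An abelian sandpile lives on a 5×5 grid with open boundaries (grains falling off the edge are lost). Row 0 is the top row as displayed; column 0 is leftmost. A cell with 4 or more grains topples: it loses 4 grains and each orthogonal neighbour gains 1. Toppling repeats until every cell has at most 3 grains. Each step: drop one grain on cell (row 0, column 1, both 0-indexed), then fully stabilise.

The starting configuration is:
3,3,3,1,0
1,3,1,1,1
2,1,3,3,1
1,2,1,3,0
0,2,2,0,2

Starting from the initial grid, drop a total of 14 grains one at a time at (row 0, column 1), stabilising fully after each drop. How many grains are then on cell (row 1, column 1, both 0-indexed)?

gen 0: 3,3,3,1,0
1,3,1,1,1
2,1,3,3,1
1,2,1,3,0
0,2,2,0,2
gen 1: 0,3,0,2,0
3,0,3,1,1
2,2,3,3,1
1,2,1,3,0
0,2,2,0,2
gen 2: 1,0,1,2,0
3,1,3,1,1
2,2,3,3,1
1,2,1,3,0
0,2,2,0,2
gen 3: 1,1,1,2,0
3,1,3,1,1
2,2,3,3,1
1,2,1,3,0
0,2,2,0,2
gen 4: 1,2,1,2,0
3,1,3,1,1
2,2,3,3,1
1,2,1,3,0
0,2,2,0,2
gen 5: 1,3,1,2,0
3,1,3,1,1
2,2,3,3,1
1,2,1,3,0
0,2,2,0,2
gen 6: 2,0,2,2,0
3,2,3,1,1
2,2,3,3,1
1,2,1,3,0
0,2,2,0,2
gen 7: 2,1,2,2,0
3,2,3,1,1
2,2,3,3,1
1,2,1,3,0
0,2,2,0,2
gen 8: 2,2,2,2,0
3,2,3,1,1
2,2,3,3,1
1,2,1,3,0
0,2,2,0,2
gen 9: 2,3,2,2,0
3,2,3,1,1
2,2,3,3,1
1,2,1,3,0
0,2,2,0,2
gen 10: 3,0,3,2,0
3,3,3,1,1
2,2,3,3,1
1,2,1,3,0
0,2,2,0,2
gen 11: 3,1,3,2,0
3,3,3,1,1
2,2,3,3,1
1,2,1,3,0
0,2,2,0,2
gen 12: 3,2,3,2,0
3,3,3,1,1
2,2,3,3,1
1,2,1,3,0
0,2,2,0,2
gen 13: 3,3,3,2,0
3,3,3,1,1
2,2,3,3,1
1,2,1,3,0
0,2,2,0,2
gen 14: 1,3,1,3,0
2,3,2,3,1
0,1,2,1,2
2,3,3,0,1
0,2,2,1,2

3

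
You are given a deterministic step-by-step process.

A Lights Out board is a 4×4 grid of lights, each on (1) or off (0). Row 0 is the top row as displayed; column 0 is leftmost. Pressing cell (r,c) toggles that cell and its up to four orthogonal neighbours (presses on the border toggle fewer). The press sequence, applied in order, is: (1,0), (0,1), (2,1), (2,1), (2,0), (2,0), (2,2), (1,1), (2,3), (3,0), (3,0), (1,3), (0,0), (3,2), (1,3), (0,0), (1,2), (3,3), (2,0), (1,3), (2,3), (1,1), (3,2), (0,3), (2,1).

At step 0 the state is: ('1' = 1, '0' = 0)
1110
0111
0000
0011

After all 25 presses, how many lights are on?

9

step 0: 1110
0111
0000
0011
step 1: 0110
1011
1000
0011
step 2: 1000
1111
1000
0011
step 3: 1000
1011
0110
0111
step 4: 1000
1111
1000
0011
step 5: 1000
0111
0100
1011
step 6: 1000
1111
1000
0011
step 7: 1000
1101
1111
0001
step 8: 1100
0011
1011
0001
step 9: 1100
0010
1000
0000
step 10: 1100
0010
0000
1100
step 11: 1100
0010
1000
0000
step 12: 1101
0001
1001
0000
step 13: 0001
1001
1001
0000
step 14: 0001
1001
1011
0111
step 15: 0000
1010
1010
0111
step 16: 1100
0010
1010
0111
step 17: 1110
0101
1000
0111
step 18: 1110
0101
1001
0100
step 19: 1110
1101
0101
1100
step 20: 1111
1110
0100
1100
step 21: 1111
1111
0111
1101
step 22: 1011
0001
0011
1101
step 23: 1011
0001
0001
1010
step 24: 1000
0000
0001
1010
step 25: 1000
0100
1111
1110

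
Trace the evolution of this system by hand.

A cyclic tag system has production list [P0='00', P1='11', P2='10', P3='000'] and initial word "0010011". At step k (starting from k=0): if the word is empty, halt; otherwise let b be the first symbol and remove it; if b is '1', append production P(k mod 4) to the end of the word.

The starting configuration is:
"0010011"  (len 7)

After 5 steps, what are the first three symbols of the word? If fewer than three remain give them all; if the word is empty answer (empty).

step 0: "0010011"  (len 7)
step 1: "010011"  (len 6)
step 2: "10011"  (len 5)
step 3: "001110"  (len 6)
step 4: "01110"  (len 5)
step 5: "1110"  (len 4)

111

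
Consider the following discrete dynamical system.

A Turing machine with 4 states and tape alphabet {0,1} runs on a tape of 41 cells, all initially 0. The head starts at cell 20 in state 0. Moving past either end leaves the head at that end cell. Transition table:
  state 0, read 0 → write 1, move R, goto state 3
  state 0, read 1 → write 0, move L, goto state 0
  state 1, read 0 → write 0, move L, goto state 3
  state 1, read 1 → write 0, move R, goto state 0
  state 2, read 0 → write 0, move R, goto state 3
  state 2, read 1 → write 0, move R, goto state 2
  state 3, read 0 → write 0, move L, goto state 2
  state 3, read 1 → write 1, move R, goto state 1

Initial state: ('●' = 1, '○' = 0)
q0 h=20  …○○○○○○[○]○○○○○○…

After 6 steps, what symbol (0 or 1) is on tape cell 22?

t=0: q0 h=20  …○○○○○○[○]○○○○○○…
t=1: q3 h=21  …○○○○○●[○]○○○○○○…
t=2: q2 h=20  …○○○○○○[●]○○○○○○…
t=3: q2 h=21  …○○○○○○[○]○○○○○○…
t=4: q3 h=22  …○○○○○○[○]○○○○○○…
t=5: q2 h=21  …○○○○○○[○]○○○○○○…
t=6: q3 h=22  …○○○○○○[○]○○○○○○…

0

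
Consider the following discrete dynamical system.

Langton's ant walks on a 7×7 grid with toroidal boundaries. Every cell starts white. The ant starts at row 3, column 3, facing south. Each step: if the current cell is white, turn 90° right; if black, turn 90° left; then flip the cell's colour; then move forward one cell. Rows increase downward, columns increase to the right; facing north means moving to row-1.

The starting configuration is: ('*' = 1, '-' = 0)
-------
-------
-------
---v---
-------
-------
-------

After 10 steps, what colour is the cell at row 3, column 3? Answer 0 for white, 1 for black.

1

t=0: -------
-------
-------
---v---
-------
-------
-------
t=1: -------
-------
-------
--<*---
-------
-------
-------
t=2: -------
-------
--^----
--**---
-------
-------
-------
t=3: -------
-------
--*>---
--**---
-------
-------
-------
t=4: -------
-------
--**---
--*v---
-------
-------
-------
t=5: -------
-------
--**---
--*->--
-------
-------
-------
t=6: -------
-------
--**---
--*-*--
----v--
-------
-------
t=7: -------
-------
--**---
--*-*--
---<*--
-------
-------
t=8: -------
-------
--**---
--*^*--
---**--
-------
-------
t=9: -------
-------
--**---
--**>--
---**--
-------
-------
t=10: -------
-------
--**^--
--**---
---**--
-------
-------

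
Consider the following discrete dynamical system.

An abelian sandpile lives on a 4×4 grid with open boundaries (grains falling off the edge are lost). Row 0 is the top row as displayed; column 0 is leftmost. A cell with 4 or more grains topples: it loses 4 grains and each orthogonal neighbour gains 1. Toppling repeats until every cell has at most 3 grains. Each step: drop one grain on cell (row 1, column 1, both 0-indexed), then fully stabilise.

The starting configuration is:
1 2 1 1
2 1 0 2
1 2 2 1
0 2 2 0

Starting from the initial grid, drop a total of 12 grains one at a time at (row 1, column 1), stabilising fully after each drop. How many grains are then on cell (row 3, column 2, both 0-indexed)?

[0] 1 2 1 1
2 1 0 2
1 2 2 1
0 2 2 0
[1] 1 2 1 1
2 2 0 2
1 2 2 1
0 2 2 0
[2] 1 2 1 1
2 3 0 2
1 2 2 1
0 2 2 0
[3] 1 3 1 1
3 0 1 2
1 3 2 1
0 2 2 0
[4] 1 3 1 1
3 1 1 2
1 3 2 1
0 2 2 0
[5] 1 3 1 1
3 2 1 2
1 3 2 1
0 2 2 0
[6] 1 3 1 1
3 3 1 2
1 3 2 1
0 2 2 0
[7] 3 0 2 1
0 3 2 2
3 0 3 1
0 3 2 0
[8] 3 1 2 1
1 0 3 2
3 1 3 1
0 3 2 0
[9] 3 1 2 1
1 1 3 2
3 1 3 1
0 3 2 0
[10] 3 1 2 1
1 2 3 2
3 1 3 1
0 3 2 0
[11] 3 1 2 1
1 3 3 2
3 1 3 1
0 3 2 0
[12] 3 2 3 1
2 1 1 3
3 3 0 2
0 3 3 0

3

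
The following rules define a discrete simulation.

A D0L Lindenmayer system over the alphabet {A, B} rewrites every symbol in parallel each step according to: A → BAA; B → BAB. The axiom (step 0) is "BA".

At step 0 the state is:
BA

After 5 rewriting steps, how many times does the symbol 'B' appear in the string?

gen 0: BA
gen 1: BABBAA
gen 2: BABBAABABBABBAABAA
gen 3: BABBAABABBABBAABAABABBAABABBABBAABABBABBAABAABABBAABAA
gen 4: BABBAABABBABBAABAABABBAABABBABBAABABBABBAABAABABBAABAABABB…ABABBABBAABABBABBAABAABABBAABAABABBAABABBABBAABAABABBAABAA  (len 162)
gen 5: BABBAABABBABBAABAABABBAABABBABBAABABBABBAABAABABBAABAABABB…ABABBABBAABABBABBAABAABABBAABAABABBAABABBABBAABAABABBAABAA  (len 486)

243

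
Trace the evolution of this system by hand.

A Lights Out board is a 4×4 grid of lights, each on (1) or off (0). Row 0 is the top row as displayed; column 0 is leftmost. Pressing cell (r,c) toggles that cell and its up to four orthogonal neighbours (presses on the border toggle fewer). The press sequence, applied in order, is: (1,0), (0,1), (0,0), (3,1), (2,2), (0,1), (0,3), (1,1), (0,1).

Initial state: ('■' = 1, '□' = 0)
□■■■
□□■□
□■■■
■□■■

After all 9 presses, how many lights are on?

gen 0: □■■■
□□■□
□■■■
■□■■
gen 1: ■■■■
■■■□
■■■■
■□■■
gen 2: □□□■
■□■□
■■■■
■□■■
gen 3: ■■□■
□□■□
■■■■
■□■■
gen 4: ■■□■
□□■□
■□■■
□■□■
gen 5: ■■□■
□□□□
■■□□
□■■■
gen 6: □□■■
□■□□
■■□□
□■■■
gen 7: □□□□
□■□■
■■□□
□■■■
gen 8: □■□□
■□■■
■□□□
□■■■
gen 9: ■□■□
■■■■
■□□□
□■■■

10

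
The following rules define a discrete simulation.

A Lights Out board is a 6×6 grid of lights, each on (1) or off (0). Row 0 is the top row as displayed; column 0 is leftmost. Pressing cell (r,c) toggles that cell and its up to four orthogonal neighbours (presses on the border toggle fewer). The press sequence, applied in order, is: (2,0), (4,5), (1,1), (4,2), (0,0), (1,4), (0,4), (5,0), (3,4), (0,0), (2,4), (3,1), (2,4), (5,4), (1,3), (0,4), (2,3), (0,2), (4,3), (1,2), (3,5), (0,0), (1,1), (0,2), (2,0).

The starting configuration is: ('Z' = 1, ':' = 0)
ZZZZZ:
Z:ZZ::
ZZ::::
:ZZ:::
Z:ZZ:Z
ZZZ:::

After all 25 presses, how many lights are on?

15

k=0  ZZZZZ:
Z:ZZ::
ZZ::::
:ZZ:::
Z:ZZ:Z
ZZZ:::
k=1  ZZZZZ:
::ZZ::
::::::
ZZZ:::
Z:ZZ:Z
ZZZ:::
k=2  ZZZZZ:
::ZZ::
::::::
ZZZ::Z
Z:ZZZ:
ZZZ::Z
k=3  Z:ZZZ:
ZZ:Z::
:Z::::
ZZZ::Z
Z:ZZZ:
ZZZ::Z
k=4  Z:ZZZ:
ZZ:Z::
:Z::::
ZZ:::Z
ZZ::Z:
ZZ:::Z
k=5  :ZZZZ:
:Z:Z::
:Z::::
ZZ:::Z
ZZ::Z:
ZZ:::Z
k=6  :ZZZ::
:Z::ZZ
:Z::Z:
ZZ:::Z
ZZ::Z:
ZZ:::Z
k=7  :ZZ:ZZ
:Z:::Z
:Z::Z:
ZZ:::Z
ZZ::Z:
ZZ:::Z
k=8  :ZZ:ZZ
:Z:::Z
:Z::Z:
ZZ:::Z
:Z::Z:
:::::Z
k=9  :ZZ:ZZ
:Z:::Z
:Z::::
ZZ:ZZ:
:Z::::
:::::Z
k=10  Z:Z:ZZ
ZZ:::Z
:Z::::
ZZ:ZZ:
:Z::::
:::::Z
k=11  Z:Z:ZZ
ZZ::ZZ
:Z:ZZZ
ZZ:Z::
:Z::::
:::::Z
k=12  Z:Z:ZZ
ZZ::ZZ
:::ZZZ
::ZZ::
::::::
:::::Z
k=13  Z:Z:ZZ
ZZ:::Z
::::::
::ZZZ:
::::::
:::::Z
k=14  Z:Z:ZZ
ZZ:::Z
::::::
::ZZZ:
::::Z:
:::ZZ:
k=15  Z:ZZZZ
ZZZZZZ
:::Z::
::ZZZ:
::::Z:
:::ZZ:
k=16  Z:Z:::
ZZZZ:Z
:::Z::
::ZZZ:
::::Z:
:::ZZ:
k=17  Z:Z:::
ZZZ::Z
::Z:Z:
::Z:Z:
::::Z:
:::ZZ:
k=18  ZZ:Z::
ZZ:::Z
::Z:Z:
::Z:Z:
::::Z:
:::ZZ:
k=19  ZZ:Z::
ZZ:::Z
::Z:Z:
::ZZZ:
::ZZ::
::::Z:
k=20  ZZZZ::
Z:ZZ:Z
::::Z:
::ZZZ:
::ZZ::
::::Z:
k=21  ZZZZ::
Z:ZZ:Z
::::ZZ
::ZZ:Z
::ZZ:Z
::::Z:
k=22  ::ZZ::
::ZZ:Z
::::ZZ
::ZZ:Z
::ZZ:Z
::::Z:
k=23  :ZZZ::
ZZ:Z:Z
:Z::ZZ
::ZZ:Z
::ZZ:Z
::::Z:
k=24  ::::::
ZZZZ:Z
:Z::ZZ
::ZZ:Z
::ZZ:Z
::::Z:
k=25  ::::::
:ZZZ:Z
Z:::ZZ
Z:ZZ:Z
::ZZ:Z
::::Z:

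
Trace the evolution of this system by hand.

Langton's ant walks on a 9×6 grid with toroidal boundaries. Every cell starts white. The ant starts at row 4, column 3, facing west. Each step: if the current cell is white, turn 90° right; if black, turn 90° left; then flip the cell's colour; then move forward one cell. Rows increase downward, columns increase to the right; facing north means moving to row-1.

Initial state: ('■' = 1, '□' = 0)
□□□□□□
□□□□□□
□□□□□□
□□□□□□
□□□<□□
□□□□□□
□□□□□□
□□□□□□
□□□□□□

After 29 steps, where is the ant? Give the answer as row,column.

5,5

k=0  □□□□□□
□□□□□□
□□□□□□
□□□□□□
□□□<□□
□□□□□□
□□□□□□
□□□□□□
□□□□□□
k=1  □□□□□□
□□□□□□
□□□□□□
□□□^□□
□□□■□□
□□□□□□
□□□□□□
□□□□□□
□□□□□□
k=2  □□□□□□
□□□□□□
□□□□□□
□□□■>□
□□□■□□
□□□□□□
□□□□□□
□□□□□□
□□□□□□
k=3  □□□□□□
□□□□□□
□□□□□□
□□□■■□
□□□■v□
□□□□□□
□□□□□□
□□□□□□
□□□□□□
k=4  □□□□□□
□□□□□□
□□□□□□
□□□■■□
□□□<■□
□□□□□□
□□□□□□
□□□□□□
□□□□□□
k=5  □□□□□□
□□□□□□
□□□□□□
□□□■■□
□□□□■□
□□□v□□
□□□□□□
□□□□□□
□□□□□□
k=6  □□□□□□
□□□□□□
□□□□□□
□□□■■□
□□□□■□
□□<■□□
□□□□□□
□□□□□□
□□□□□□
k=7  □□□□□□
□□□□□□
□□□□□□
□□□■■□
□□^□■□
□□■■□□
□□□□□□
□□□□□□
□□□□□□
k=8  □□□□□□
□□□□□□
□□□□□□
□□□■■□
□□■>■□
□□■■□□
□□□□□□
□□□□□□
□□□□□□
k=9  □□□□□□
□□□□□□
□□□□□□
□□□■■□
□□■■■□
□□■v□□
□□□□□□
□□□□□□
□□□□□□
k=10  □□□□□□
□□□□□□
□□□□□□
□□□■■□
□□■■■□
□□■□>□
□□□□□□
□□□□□□
□□□□□□
k=11  □□□□□□
□□□□□□
□□□□□□
□□□■■□
□□■■■□
□□■□■□
□□□□v□
□□□□□□
□□□□□□
k=12  □□□□□□
□□□□□□
□□□□□□
□□□■■□
□□■■■□
□□■□■□
□□□<■□
□□□□□□
□□□□□□
k=13  □□□□□□
□□□□□□
□□□□□□
□□□■■□
□□■■■□
□□■^■□
□□□■■□
□□□□□□
□□□□□□
k=14  □□□□□□
□□□□□□
□□□□□□
□□□■■□
□□■■■□
□□■■>□
□□□■■□
□□□□□□
□□□□□□
k=15  □□□□□□
□□□□□□
□□□□□□
□□□■■□
□□■■^□
□□■■□□
□□□■■□
□□□□□□
□□□□□□
k=16  □□□□□□
□□□□□□
□□□□□□
□□□■■□
□□■<□□
□□■■□□
□□□■■□
□□□□□□
□□□□□□
k=17  □□□□□□
□□□□□□
□□□□□□
□□□■■□
□□■□□□
□□■v□□
□□□■■□
□□□□□□
□□□□□□
k=18  □□□□□□
□□□□□□
□□□□□□
□□□■■□
□□■□□□
□□■□>□
□□□■■□
□□□□□□
□□□□□□
k=19  □□□□□□
□□□□□□
□□□□□□
□□□■■□
□□■□□□
□□■□■□
□□□■v□
□□□□□□
□□□□□□
k=20  □□□□□□
□□□□□□
□□□□□□
□□□■■□
□□■□□□
□□■□■□
□□□■□>
□□□□□□
□□□□□□
k=21  □□□□□□
□□□□□□
□□□□□□
□□□■■□
□□■□□□
□□■□■□
□□□■□■
□□□□□v
□□□□□□
k=22  □□□□□□
□□□□□□
□□□□□□
□□□■■□
□□■□□□
□□■□■□
□□□■□■
□□□□<■
□□□□□□
k=23  □□□□□□
□□□□□□
□□□□□□
□□□■■□
□□■□□□
□□■□■□
□□□■^■
□□□□■■
□□□□□□
k=24  □□□□□□
□□□□□□
□□□□□□
□□□■■□
□□■□□□
□□■□■□
□□□■■>
□□□□■■
□□□□□□
k=25  □□□□□□
□□□□□□
□□□□□□
□□□■■□
□□■□□□
□□■□■^
□□□■■□
□□□□■■
□□□□□□
k=26  □□□□□□
□□□□□□
□□□□□□
□□□■■□
□□■□□□
>□■□■■
□□□■■□
□□□□■■
□□□□□□
k=27  □□□□□□
□□□□□□
□□□□□□
□□□■■□
□□■□□□
■□■□■■
v□□■■□
□□□□■■
□□□□□□
k=28  □□□□□□
□□□□□□
□□□□□□
□□□■■□
□□■□□□
■□■□■■
■□□■■<
□□□□■■
□□□□□□
k=29  □□□□□□
□□□□□□
□□□□□□
□□□■■□
□□■□□□
■□■□■^
■□□■■■
□□□□■■
□□□□□□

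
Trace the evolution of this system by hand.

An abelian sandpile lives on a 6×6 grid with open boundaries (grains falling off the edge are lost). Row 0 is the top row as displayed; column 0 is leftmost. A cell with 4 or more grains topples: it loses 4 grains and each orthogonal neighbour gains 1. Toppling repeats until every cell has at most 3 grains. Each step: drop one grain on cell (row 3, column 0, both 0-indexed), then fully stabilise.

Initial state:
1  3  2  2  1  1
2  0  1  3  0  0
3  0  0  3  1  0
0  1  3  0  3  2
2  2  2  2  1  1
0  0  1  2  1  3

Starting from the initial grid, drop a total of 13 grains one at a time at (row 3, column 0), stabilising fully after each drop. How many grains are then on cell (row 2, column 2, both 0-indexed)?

t=0: 1  3  2  2  1  1
2  0  1  3  0  0
3  0  0  3  1  0
0  1  3  0  3  2
2  2  2  2  1  1
0  0  1  2  1  3
t=1: 1  3  2  2  1  1
2  0  1  3  0  0
3  0  0  3  1  0
1  1  3  0  3  2
2  2  2  2  1  1
0  0  1  2  1  3
t=2: 1  3  2  2  1  1
2  0  1  3  0  0
3  0  0  3  1  0
2  1  3  0  3  2
2  2  2  2  1  1
0  0  1  2  1  3
t=3: 1  3  2  2  1  1
2  0  1  3  0  0
3  0  0  3  1  0
3  1  3  0  3  2
2  2  2  2  1  1
0  0  1  2  1  3
t=4: 1  3  2  2  1  1
3  0  1  3  0  0
0  1  0  3  1  0
1  2  3  0  3  2
3  2  2  2  1  1
0  0  1  2  1  3
t=5: 1  3  2  2  1  1
3  0  1  3  0  0
0  1  0  3  1  0
2  2  3  0  3  2
3  2  2  2  1  1
0  0  1  2  1  3
t=6: 1  3  2  2  1  1
3  0  1  3  0  0
0  1  0  3  1  0
3  2  3  0  3  2
3  2  2  2  1  1
0  0  1  2  1  3
t=7: 1  3  2  2  1  1
3  0  1  3  0  0
1  1  0  3  1  0
1  3  3  0  3  2
0  3  2  2  1  1
1  0  1  2  1  3
t=8: 1  3  2  2  1  1
3  0  1  3  0  0
1  1  0  3  1  0
2  3  3  0  3  2
0  3  2  2  1  1
1  0  1  2  1  3
t=9: 1  3  2  2  1  1
3  0  1  3  0  0
1  1  0  3  1  0
3  3  3  0  3  2
0  3  2  2  1  1
1  0  1  2  1  3
t=10: 1  3  2  2  1  1
3  0  1  3  0  0
2  2  1  3  1  0
1  2  1  1  3  2
2  1  0  3  1  1
1  1  2  2  1  3
t=11: 1  3  2  2  1  1
3  0  1  3  0  0
2  2  1  3  1  0
2  2  1  1  3  2
2  1  0  3  1  1
1  1  2  2  1  3
t=12: 1  3  2  2  1  1
3  0  1  3  0  0
2  2  1  3  1  0
3  2  1  1  3  2
2  1  0  3  1  1
1  1  2  2  1  3
t=13: 1  3  2  2  1  1
3  0  1  3  0  0
3  2  1  3  1  0
0  3  1  1  3  2
3  1  0  3  1  1
1  1  2  2  1  3

1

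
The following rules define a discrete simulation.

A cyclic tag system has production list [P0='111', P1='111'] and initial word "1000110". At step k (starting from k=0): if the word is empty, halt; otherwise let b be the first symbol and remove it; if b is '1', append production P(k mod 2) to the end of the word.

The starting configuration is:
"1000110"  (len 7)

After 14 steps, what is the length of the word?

k=0  "1000110"  (len 7)
k=1  "000110111"  (len 9)
k=2  "00110111"  (len 8)
k=3  "0110111"  (len 7)
k=4  "110111"  (len 6)
k=5  "10111111"  (len 8)
k=6  "0111111111"  (len 10)
k=7  "111111111"  (len 9)
k=8  "11111111111"  (len 11)
k=9  "1111111111111"  (len 13)
k=10  "111111111111111"  (len 15)
k=11  "11111111111111111"  (len 17)
k=12  "1111111111111111111"  (len 19)
k=13  "111111111111111111111"  (len 21)
k=14  "11111111111111111111111"  (len 23)

23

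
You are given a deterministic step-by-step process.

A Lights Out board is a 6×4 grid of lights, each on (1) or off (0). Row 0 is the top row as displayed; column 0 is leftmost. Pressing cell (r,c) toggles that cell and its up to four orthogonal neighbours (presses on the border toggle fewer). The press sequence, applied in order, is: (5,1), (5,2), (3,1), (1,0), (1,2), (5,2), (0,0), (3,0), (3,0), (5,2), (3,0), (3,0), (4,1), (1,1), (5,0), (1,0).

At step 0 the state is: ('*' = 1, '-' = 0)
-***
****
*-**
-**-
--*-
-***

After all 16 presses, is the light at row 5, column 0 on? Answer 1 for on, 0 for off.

k=0  -***
****
*-**
-**-
--*-
-***
k=1  -***
****
*-**
-**-
-**-
*--*
k=2  -***
****
*-**
-**-
-*--
***-
k=3  -***
****
****
*---
----
***-
k=4  ****
--**
-***
*---
----
***-
k=5  **-*
-*--
-*-*
*---
----
***-
k=6  **-*
-*--
-*-*
*---
--*-
*--*
k=7  ---*
**--
-*-*
*---
--*-
*--*
k=8  ---*
**--
**-*
-*--
*-*-
*--*
k=9  ---*
**--
-*-*
*---
--*-
*--*
k=10  ---*
**--
-*-*
*---
----
***-
k=11  ---*
**--
**-*
-*--
*---
***-
k=12  ---*
**--
-*-*
*---
----
***-
k=13  ---*
**--
-*-*
**--
***-
*-*-
k=14  -*-*
--*-
---*
**--
***-
*-*-
k=15  -*-*
--*-
---*
**--
-**-
-**-
k=16  **-*
***-
*--*
**--
-**-
-**-

0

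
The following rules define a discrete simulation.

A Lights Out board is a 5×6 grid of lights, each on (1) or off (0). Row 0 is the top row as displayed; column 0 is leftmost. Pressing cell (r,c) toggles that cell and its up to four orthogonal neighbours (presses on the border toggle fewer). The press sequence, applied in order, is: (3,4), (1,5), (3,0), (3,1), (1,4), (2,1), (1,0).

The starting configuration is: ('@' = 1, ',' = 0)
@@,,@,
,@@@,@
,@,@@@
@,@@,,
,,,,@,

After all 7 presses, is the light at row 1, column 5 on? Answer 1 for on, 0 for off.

1

[0] @@,,@,
,@@@,@
,@,@@@
@,@@,,
,,,,@,
[1] @@,,@,
,@@@,@
,@,@,@
@,@,@@
,,,,,,
[2] @@,,@@
,@@@@,
,@,@,,
@,@,@@
,,,,,,
[3] @@,,@@
,@@@@,
@@,@,,
,@@,@@
@,,,,,
[4] @@,,@@
,@@@@,
@,,@,,
@,,,@@
@@,,,,
[5] @@,,,@
,@@,,@
@,,@@,
@,,,@@
@@,,,,
[6] @@,,,@
,,@,,@
,@@@@,
@@,,@@
@@,,,,
[7] ,@,,,@
@@@,,@
@@@@@,
@@,,@@
@@,,,,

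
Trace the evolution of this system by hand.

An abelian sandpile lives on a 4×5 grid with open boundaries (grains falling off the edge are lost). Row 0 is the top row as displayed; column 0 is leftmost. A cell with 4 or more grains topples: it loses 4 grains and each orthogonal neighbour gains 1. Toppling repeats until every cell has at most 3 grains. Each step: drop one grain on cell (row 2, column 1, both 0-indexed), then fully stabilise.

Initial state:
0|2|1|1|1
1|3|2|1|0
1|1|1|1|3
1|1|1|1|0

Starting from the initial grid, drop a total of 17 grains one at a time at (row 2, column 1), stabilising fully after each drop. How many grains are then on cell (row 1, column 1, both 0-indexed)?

3

t=0: 0|2|1|1|1
1|3|2|1|0
1|1|1|1|3
1|1|1|1|0
t=1: 0|2|1|1|1
1|3|2|1|0
1|2|1|1|3
1|1|1|1|0
t=2: 0|2|1|1|1
1|3|2|1|0
1|3|1|1|3
1|1|1|1|0
t=3: 0|3|1|1|1
2|0|3|1|0
2|1|2|1|3
1|2|1|1|0
t=4: 0|3|1|1|1
2|0|3|1|0
2|2|2|1|3
1|2|1|1|0
t=5: 0|3|1|1|1
2|0|3|1|0
2|3|2|1|3
1|2|1|1|0
t=6: 0|3|1|1|1
2|1|3|1|0
3|0|3|1|3
1|3|1|1|0
t=7: 0|3|1|1|1
2|1|3|1|0
3|1|3|1|3
1|3|1|1|0
t=8: 0|3|1|1|1
2|1|3|1|0
3|2|3|1|3
1|3|1|1|0
t=9: 0|3|1|1|1
2|1|3|1|0
3|3|3|1|3
1|3|1|1|0
t=10: 0|3|2|1|1
3|3|0|2|0
0|3|1|2|3
3|0|3|1|0
t=11: 2|0|3|1|1
0|2|1|2|0
2|1|2|2|3
3|1|3|1|0
t=12: 2|0|3|1|1
0|2|1|2|0
2|2|2|2|3
3|1|3|1|0
t=13: 2|0|3|1|1
0|2|1|2|0
2|3|2|2|3
3|1|3|1|0
t=14: 2|0|3|1|1
0|3|1|2|0
3|0|3|2|3
3|2|3|1|0
t=15: 2|0|3|1|1
0|3|1|2|0
3|1|3|2|3
3|2|3|1|0
t=16: 2|0|3|1|1
0|3|1|2|0
3|2|3|2|3
3|2|3|1|0
t=17: 2|0|3|1|1
0|3|1|2|0
3|3|3|2|3
3|2|3|1|0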